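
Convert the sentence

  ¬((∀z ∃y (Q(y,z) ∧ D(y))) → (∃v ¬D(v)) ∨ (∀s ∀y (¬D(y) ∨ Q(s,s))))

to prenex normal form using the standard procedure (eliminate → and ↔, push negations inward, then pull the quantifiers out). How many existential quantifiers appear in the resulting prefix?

3

Rewrite implications/biconditionals: A → B as ¬A ∨ B.
  ¬(¬(∀z ∃y (Q(y,z) ∧ D(y))) ∨ (∃v ¬D(v)) ∨ (∀s ∀y (¬D(y) ∨ Q(s,s))))
Drive negations inward (¬∀x A ≡ ∃x ¬A, ¬∃x A ≡ ∀x ¬A, De Morgan for ∧/∨):
  (∀z ∃y (Q(y,z) ∧ D(y))) ∧ (∀v D(v)) ∧ (∃s ∃y (D(y) ∧ ¬Q(s,s)))
Give each quantifier a distinct variable: y↦p.
  (∀z ∃y (Q(y,z) ∧ D(y))) ∧ (∀v D(v)) ∧ (∃s ∃p (D(p) ∧ ¬Q(s,s)))
Pull the quantifiers to the front (each side's bound variable is not free in the other side):
  ∀z ∃y ∀v ∃s ∃p (Q(y,z) ∧ D(y) ∧ D(v) ∧ D(p) ∧ ¬Q(s,s))
The prefix is ∀z ∃y ∀v ∃s ∃p: 2 universal, 3 existential.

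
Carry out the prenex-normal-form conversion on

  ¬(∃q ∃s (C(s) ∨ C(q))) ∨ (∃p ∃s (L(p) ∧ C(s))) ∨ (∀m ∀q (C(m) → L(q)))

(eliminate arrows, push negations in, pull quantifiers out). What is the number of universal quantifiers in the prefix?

First replace A → B with ¬A ∨ B.
  ¬(∃q ∃s (C(s) ∨ C(q))) ∨ (∃p ∃s (L(p) ∧ C(s))) ∨ (∀m ∀q (¬C(m) ∨ L(q)))
Push ¬ through the quantifiers and connectives to reach negation normal form:
  (∀q ∀s (¬C(s) ∧ ¬C(q))) ∨ (∃p ∃s (L(p) ∧ C(s))) ∨ (∀m ∀q (¬C(m) ∨ L(q)))
Standardize variables apart so no two quantifiers bind the same name: s↦y1, q↦v.
  (∀q ∀s (¬C(s) ∧ ¬C(q))) ∨ (∃p ∃y1 (L(p) ∧ C(y1))) ∨ (∀m ∀v (¬C(m) ∨ L(v)))
Pull the quantifiers to the front (each side's bound variable is not free in the other side):
  ∀q ∀s ∃p ∃y1 ∀m ∀v (¬C(s) ∧ ¬C(q) ∨ L(p) ∧ C(y1) ∨ ¬C(m) ∨ L(v))
The prefix is ∀q ∀s ∃p ∃y1 ∀m ∀v: 4 universal, 2 existential.

4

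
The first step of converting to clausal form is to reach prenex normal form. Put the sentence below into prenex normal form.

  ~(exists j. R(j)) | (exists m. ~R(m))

Move each ¬ inward, flipping quantifiers it crosses:
  (forall j. ~R(j)) | (exists m. ~R(m))
All bound variables are already distinct, so no renaming is needed.
Finally move all quantifiers to the prefix:
  forall j. exists m. (~R(j) | ~R(m))

forall j. exists m. (~R(j) | ~R(m))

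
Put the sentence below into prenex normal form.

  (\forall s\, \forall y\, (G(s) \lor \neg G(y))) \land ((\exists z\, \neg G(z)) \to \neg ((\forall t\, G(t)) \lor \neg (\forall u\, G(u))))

Rewrite implications/biconditionals: A → B as ¬A ∨ B.
  (\forall s\, \forall y\, (G(s) \lor \neg G(y))) \land (\neg (\exists z\, \neg G(z)) \lor \neg ((\forall t\, G(t)) \lor \neg (\forall u\, G(u))))
Move each ¬ inward, flipping quantifiers it crosses:
  (\forall s\, \forall y\, (G(s) \lor \neg G(y))) \land ((\forall z\, G(z)) \lor (\exists t\, \neg G(t)) \land (\forall u\, G(u)))
Extract every quantifier outward, since the variables are now distinct and don't occur free across branches:
  \forall s\, \forall y\, \forall z\, \exists t\, \forall u\, ((G(s) \lor \neg G(y)) \land (G(z) \lor \neg G(t) \land G(u)))

\forall s\, \forall y\, \forall z\, \exists t\, \forall u\, ((G(s) \lor \neg G(y)) \land (G(z) \lor \neg G(t) \land G(u)))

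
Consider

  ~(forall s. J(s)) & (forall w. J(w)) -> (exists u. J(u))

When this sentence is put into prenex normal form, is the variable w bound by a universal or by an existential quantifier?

Rewrite implications/biconditionals: A → B as ¬A ∨ B.
  ~(~(forall s. J(s)) & (forall w. J(w))) | (exists u. J(u))
Drive negations inward (¬∀x A ≡ ∃x ¬A, ¬∃x A ≡ ∀x ¬A, De Morgan for ∧/∨):
  (forall s. J(s)) | (exists w. ~J(w)) | (exists u. J(u))
All bound variables are already distinct, so no renaming is needed.
Pull the quantifiers to the front (each side's bound variable is not free in the other side):
  forall s. exists w. exists u. (J(s) | ~J(w) | J(u))
The quantifier forall w sits under an odd number of negations (counting the antecedent side of each →), so it flips to exists w.

existential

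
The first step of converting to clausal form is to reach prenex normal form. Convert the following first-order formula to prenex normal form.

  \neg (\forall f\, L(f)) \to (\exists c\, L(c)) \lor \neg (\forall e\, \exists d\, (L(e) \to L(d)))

Eliminate → and ↔ using ¬ and ∨.
  \neg \neg (\forall f\, L(f)) \lor (\exists c\, L(c)) \lor \neg (\forall e\, \exists d\, (\neg L(e) \lor L(d)))
Move each ¬ inward, flipping quantifiers it crosses:
  (\forall f\, L(f)) \lor (\exists c\, L(c)) \lor (\exists e\, \forall d\, (L(e) \land \neg L(d)))
All bound variables are already distinct, so no renaming is needed.
Pull the quantifiers to the front (each side's bound variable is not free in the other side):
  \forall f\, \exists c\, \exists e\, \forall d\, (L(f) \lor L(c) \lor L(e) \land \neg L(d))

\forall f\, \exists c\, \exists e\, \forall d\, (L(f) \lor L(c) \lor L(e) \land \neg L(d))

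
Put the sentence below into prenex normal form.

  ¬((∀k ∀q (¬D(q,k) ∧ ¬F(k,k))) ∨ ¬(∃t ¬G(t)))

∃k ∃q ∃t ((D(q,k) ∨ F(k,k)) ∧ ¬G(t))

Push ¬ through the quantifiers and connectives to reach negation normal form:
  (∃k ∃q (D(q,k) ∨ F(k,k))) ∧ (∃t ¬G(t))
Extract every quantifier outward, since the variables are now distinct and don't occur free across branches:
  ∃k ∃q ∃t ((D(q,k) ∨ F(k,k)) ∧ ¬G(t))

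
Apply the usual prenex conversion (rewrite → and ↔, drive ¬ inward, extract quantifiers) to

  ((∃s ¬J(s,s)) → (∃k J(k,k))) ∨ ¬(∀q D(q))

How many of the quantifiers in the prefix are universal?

1

Eliminate → and ↔ using ¬ and ∨.
  ¬(∃s ¬J(s,s)) ∨ (∃k J(k,k)) ∨ ¬(∀q D(q))
Push ¬ through the quantifiers and connectives to reach negation normal form:
  (∀s J(s,s)) ∨ (∃k J(k,k)) ∨ (∃q ¬D(q))
Pull the quantifiers to the front (each side's bound variable is not free in the other side):
  ∀s ∃k ∃q (J(s,s) ∨ J(k,k) ∨ ¬D(q))
The prefix is ∀s ∃k ∃q: 1 universal, 2 existential.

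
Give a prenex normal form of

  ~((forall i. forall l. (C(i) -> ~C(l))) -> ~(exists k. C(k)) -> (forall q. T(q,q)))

Eliminate → and ↔ using ¬ and ∨.
  ~(~(forall i. forall l. (~C(i) | ~C(l))) | ~~(exists k. C(k)) | (forall q. T(q,q)))
Push ¬ through the quantifiers and connectives to reach negation normal form:
  (forall i. forall l. (~C(i) | ~C(l))) & (forall k. ~C(k)) & (exists q. ~T(q,q))
All bound variables are already distinct, so no renaming is needed.
Pull the quantifiers to the front (each side's bound variable is not free in the other side):
  forall i. forall l. forall k. exists q. ((~C(i) | ~C(l)) & ~C(k) & ~T(q,q))

forall i. forall l. forall k. exists q. ((~C(i) | ~C(l)) & ~C(k) & ~T(q,q))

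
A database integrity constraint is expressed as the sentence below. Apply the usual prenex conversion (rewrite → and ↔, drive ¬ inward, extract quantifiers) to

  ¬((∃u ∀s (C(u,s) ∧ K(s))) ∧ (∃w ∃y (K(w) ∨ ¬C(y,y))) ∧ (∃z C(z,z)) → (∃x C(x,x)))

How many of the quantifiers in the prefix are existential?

4

Eliminate → and ↔ using ¬ and ∨.
  ¬(¬((∃u ∀s (C(u,s) ∧ K(s))) ∧ (∃w ∃y (K(w) ∨ ¬C(y,y))) ∧ (∃z C(z,z))) ∨ (∃x C(x,x)))
Move each ¬ inward, flipping quantifiers it crosses:
  (∃u ∀s (C(u,s) ∧ K(s))) ∧ (∃w ∃y (K(w) ∨ ¬C(y,y))) ∧ (∃z C(z,z)) ∧ (∀x ¬C(x,x))
All bound variables are already distinct, so no renaming is needed.
Extract every quantifier outward, since the variables are now distinct and don't occur free across branches:
  ∃u ∀s ∃w ∃y ∃z ∀x (C(u,s) ∧ K(s) ∧ (K(w) ∨ ¬C(y,y)) ∧ C(z,z) ∧ ¬C(x,x))
The prefix is ∃u ∀s ∃w ∃y ∃z ∀x: 2 universal, 4 existential.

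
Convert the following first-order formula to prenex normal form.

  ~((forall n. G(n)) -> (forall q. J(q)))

Eliminate → and ↔ using ¬ and ∨.
  ~(~(forall n. G(n)) | (forall q. J(q)))
Move each ¬ inward, flipping quantifiers it crosses:
  (forall n. G(n)) & (exists q. ~J(q))
All bound variables are already distinct, so no renaming is needed.
Pull the quantifiers to the front (each side's bound variable is not free in the other side):
  forall n. exists q. (G(n) & ~J(q))

forall n. exists q. (G(n) & ~J(q))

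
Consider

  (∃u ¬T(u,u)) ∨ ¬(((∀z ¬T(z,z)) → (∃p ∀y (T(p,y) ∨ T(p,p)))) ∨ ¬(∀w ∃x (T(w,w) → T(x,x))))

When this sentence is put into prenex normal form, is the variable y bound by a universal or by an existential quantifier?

First replace A → B with ¬A ∨ B.
  (∃u ¬T(u,u)) ∨ ¬(¬(∀z ¬T(z,z)) ∨ (∃p ∀y (T(p,y) ∨ T(p,p))) ∨ ¬(∀w ∃x (¬T(w,w) ∨ T(x,x))))
Move each ¬ inward, flipping quantifiers it crosses:
  (∃u ¬T(u,u)) ∨ (∀z ¬T(z,z)) ∧ (∀p ∃y (¬T(p,y) ∧ ¬T(p,p))) ∧ (∀w ∃x (¬T(w,w) ∨ T(x,x)))
All bound variables are already distinct, so no renaming is needed.
Extract every quantifier outward, since the variables are now distinct and don't occur free across branches:
  ∃u ∀z ∀p ∃y ∀w ∃x (¬T(u,u) ∨ ¬T(z,z) ∧ ¬T(p,y) ∧ ¬T(p,p) ∧ (¬T(w,w) ∨ T(x,x)))
The quantifier ∀y sits under an odd number of negations (counting the antecedent side of each →), so it flips to ∃y.

existential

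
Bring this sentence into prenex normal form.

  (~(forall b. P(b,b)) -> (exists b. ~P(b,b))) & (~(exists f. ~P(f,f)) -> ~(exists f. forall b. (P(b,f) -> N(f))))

forall b. exists s. exists f. forall y1. exists w1. ((P(b,b) | ~P(s,s)) & (~P(f,f) | P(w1,y1) & ~N(y1)))

First replace A → B with ¬A ∨ B.
  (~~(forall b. P(b,b)) | (exists b. ~P(b,b))) & (~~(exists f. ~P(f,f)) | ~(exists f. forall b. (~P(b,f) | N(f))))
Move each ¬ inward, flipping quantifiers it crosses:
  ((forall b. P(b,b)) | (exists b. ~P(b,b))) & ((exists f. ~P(f,f)) | (forall f. exists b. (P(b,f) & ~N(f))))
Rename bound variables to avoid capture: b↦s, f↦y1, b↦w1.
  ((forall b. P(b,b)) | (exists s. ~P(s,s))) & ((exists f. ~P(f,f)) | (forall y1. exists w1. (P(w1,y1) & ~N(y1))))
Finally move all quantifiers to the prefix:
  forall b. exists s. exists f. forall y1. exists w1. ((P(b,b) | ~P(s,s)) & (~P(f,f) | P(w1,y1) & ~N(y1)))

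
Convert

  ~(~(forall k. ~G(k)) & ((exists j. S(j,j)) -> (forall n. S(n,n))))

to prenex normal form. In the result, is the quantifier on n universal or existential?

existential

First replace A → B with ¬A ∨ B.
  ~(~(forall k. ~G(k)) & (~(exists j. S(j,j)) | (forall n. S(n,n))))
Drive negations inward (¬∀x A ≡ ∃x ¬A, ¬∃x A ≡ ∀x ¬A, De Morgan for ∧/∨):
  (forall k. ~G(k)) | (exists j. S(j,j)) & (exists n. ~S(n,n))
All bound variables are already distinct, so no renaming is needed.
Extract every quantifier outward, since the variables are now distinct and don't occur free across branches:
  forall k. exists j. exists n. (~G(k) | S(j,j) & ~S(n,n))
The quantifier forall n sits under an odd number of negations (counting the antecedent side of each →), so it flips to exists n.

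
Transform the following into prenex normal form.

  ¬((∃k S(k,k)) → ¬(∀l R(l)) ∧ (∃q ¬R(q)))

Rewrite implications/biconditionals: A → B as ¬A ∨ B.
  ¬(¬(∃k S(k,k)) ∨ ¬(∀l R(l)) ∧ (∃q ¬R(q)))
Push ¬ through the quantifiers and connectives to reach negation normal form:
  (∃k S(k,k)) ∧ ((∀l R(l)) ∨ (∀q R(q)))
All bound variables are already distinct, so no renaming is needed.
Pull the quantifiers to the front (each side's bound variable is not free in the other side):
  ∃k ∀l ∀q (S(k,k) ∧ (R(l) ∨ R(q)))

∃k ∀l ∀q (S(k,k) ∧ (R(l) ∨ R(q)))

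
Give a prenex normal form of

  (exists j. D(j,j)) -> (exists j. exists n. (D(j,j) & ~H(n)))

First replace A → B with ¬A ∨ B.
  ~(exists j. D(j,j)) | (exists j. exists n. (D(j,j) & ~H(n)))
Move each ¬ inward, flipping quantifiers it crosses:
  (forall j. ~D(j,j)) | (exists j. exists n. (D(j,j) & ~H(n)))
Standardize variables apart so no two quantifiers bind the same name: j↦q.
  (forall j. ~D(j,j)) | (exists q. exists n. (D(q,q) & ~H(n)))
Extract every quantifier outward, since the variables are now distinct and don't occur free across branches:
  forall j. exists q. exists n. (~D(j,j) | D(q,q) & ~H(n))

forall j. exists q. exists n. (~D(j,j) | D(q,q) & ~H(n))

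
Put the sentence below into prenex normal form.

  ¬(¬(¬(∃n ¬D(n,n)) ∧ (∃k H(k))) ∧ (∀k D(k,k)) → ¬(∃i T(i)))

∃n ∀k ∀v1 ∃i ((¬D(n,n) ∨ ¬H(k)) ∧ D(v1,v1) ∧ T(i))

Eliminate → and ↔ using ¬ and ∨.
  ¬(¬(¬(¬(∃n ¬D(n,n)) ∧ (∃k H(k))) ∧ (∀k D(k,k))) ∨ ¬(∃i T(i)))
Push ¬ through the quantifiers and connectives to reach negation normal form:
  ((∃n ¬D(n,n)) ∨ (∀k ¬H(k))) ∧ (∀k D(k,k)) ∧ (∃i T(i))
Give each quantifier a distinct variable: k↦v1.
  ((∃n ¬D(n,n)) ∨ (∀k ¬H(k))) ∧ (∀v1 D(v1,v1)) ∧ (∃i T(i))
Finally move all quantifiers to the prefix:
  ∃n ∀k ∀v1 ∃i ((¬D(n,n) ∨ ¬H(k)) ∧ D(v1,v1) ∧ T(i))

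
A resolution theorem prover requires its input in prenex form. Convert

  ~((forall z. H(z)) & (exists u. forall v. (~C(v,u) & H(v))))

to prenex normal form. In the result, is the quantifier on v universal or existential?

Drive negations inward (¬∀x A ≡ ∃x ¬A, ¬∃x A ≡ ∀x ¬A, De Morgan for ∧/∨):
  (exists z. ~H(z)) | (forall u. exists v. (C(v,u) | ~H(v)))
All bound variables are already distinct, so no renaming is needed.
Extract every quantifier outward, since the variables are now distinct and don't occur free across branches:
  exists z. forall u. exists v. (~H(z) | C(v,u) | ~H(v))
The quantifier forall v sits under an odd number of negations, so it flips to exists v.

existential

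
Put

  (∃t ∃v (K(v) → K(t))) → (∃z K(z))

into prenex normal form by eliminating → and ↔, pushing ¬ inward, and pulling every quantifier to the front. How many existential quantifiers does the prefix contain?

Rewrite implications/biconditionals: A → B as ¬A ∨ B.
  ¬(∃t ∃v (¬K(v) ∨ K(t))) ∨ (∃z K(z))
Move each ¬ inward, flipping quantifiers it crosses:
  (∀t ∀v (K(v) ∧ ¬K(t))) ∨ (∃z K(z))
All bound variables are already distinct, so no renaming is needed.
Extract every quantifier outward, since the variables are now distinct and don't occur free across branches:
  ∀t ∀v ∃z (K(v) ∧ ¬K(t) ∨ K(z))
The prefix is ∀t ∀v ∃z: 2 universal, 1 existential.

1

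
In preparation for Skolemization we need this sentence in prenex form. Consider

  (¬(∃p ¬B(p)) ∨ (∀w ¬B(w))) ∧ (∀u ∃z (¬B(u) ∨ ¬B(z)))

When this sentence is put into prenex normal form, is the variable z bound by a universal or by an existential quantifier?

existential

Drive negations inward (¬∀x A ≡ ∃x ¬A, ¬∃x A ≡ ∀x ¬A, De Morgan for ∧/∨):
  ((∀p B(p)) ∨ (∀w ¬B(w))) ∧ (∀u ∃z (¬B(u) ∨ ¬B(z)))
All bound variables are already distinct, so no renaming is needed.
Finally move all quantifiers to the prefix:
  ∀p ∀w ∀u ∃z ((B(p) ∨ ¬B(w)) ∧ (¬B(u) ∨ ¬B(z)))
The quantifier ∃z sits under an even number of negations, so it remains existential.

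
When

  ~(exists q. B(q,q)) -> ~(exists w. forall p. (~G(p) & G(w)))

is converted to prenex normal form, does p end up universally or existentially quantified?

existential

Rewrite implications/biconditionals: A → B as ¬A ∨ B.
  ~~(exists q. B(q,q)) | ~(exists w. forall p. (~G(p) & G(w)))
Move each ¬ inward, flipping quantifiers it crosses:
  (exists q. B(q,q)) | (forall w. exists p. (G(p) | ~G(w)))
Extract every quantifier outward, since the variables are now distinct and don't occur free across branches:
  exists q. forall w. exists p. (B(q,q) | G(p) | ~G(w))
The quantifier forall p sits under an odd number of negations (counting the antecedent side of each →), so it flips to exists p.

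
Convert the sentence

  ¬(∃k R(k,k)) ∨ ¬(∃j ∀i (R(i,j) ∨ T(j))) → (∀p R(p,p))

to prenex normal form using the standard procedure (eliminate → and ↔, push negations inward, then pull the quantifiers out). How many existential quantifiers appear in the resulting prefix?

Rewrite implications/biconditionals: A → B as ¬A ∨ B.
  ¬(¬(∃k R(k,k)) ∨ ¬(∃j ∀i (R(i,j) ∨ T(j)))) ∨ (∀p R(p,p))
Drive negations inward (¬∀x A ≡ ∃x ¬A, ¬∃x A ≡ ∀x ¬A, De Morgan for ∧/∨):
  (∃k R(k,k)) ∧ (∃j ∀i (R(i,j) ∨ T(j))) ∨ (∀p R(p,p))
All bound variables are already distinct, so no renaming is needed.
Pull the quantifiers to the front (each side's bound variable is not free in the other side):
  ∃k ∃j ∀i ∀p (R(k,k) ∧ (R(i,j) ∨ T(j)) ∨ R(p,p))
The prefix is ∃k ∃j ∀i ∀p: 2 universal, 2 existential.

2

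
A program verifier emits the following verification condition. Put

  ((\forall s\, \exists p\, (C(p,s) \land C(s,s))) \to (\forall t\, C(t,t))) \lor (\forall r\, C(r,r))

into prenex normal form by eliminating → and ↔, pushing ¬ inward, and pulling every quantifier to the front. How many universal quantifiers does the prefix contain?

3

First replace A → B with ¬A ∨ B.
  \neg (\forall s\, \exists p\, (C(p,s) \land C(s,s))) \lor (\forall t\, C(t,t)) \lor (\forall r\, C(r,r))
Push ¬ through the quantifiers and connectives to reach negation normal form:
  (\exists s\, \forall p\, (\neg C(p,s) \lor \neg C(s,s))) \lor (\forall t\, C(t,t)) \lor (\forall r\, C(r,r))
All bound variables are already distinct, so no renaming is needed.
Pull the quantifiers to the front (each side's bound variable is not free in the other side):
  \exists s\, \forall p\, \forall t\, \forall r\, (\neg C(p,s) \lor \neg C(s,s) \lor C(t,t) \lor C(r,r))
The prefix is \exists s \forall p \forall t \forall r: 3 universal, 1 existential.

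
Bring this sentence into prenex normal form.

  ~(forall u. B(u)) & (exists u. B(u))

Move each ¬ inward, flipping quantifiers it crosses:
  (exists u. ~B(u)) & (exists u. B(u))
Rename bound variables to avoid capture: u↦u1.
  (exists u. ~B(u)) & (exists u1. B(u1))
Extract every quantifier outward, since the variables are now distinct and don't occur free across branches:
  exists u. exists u1. (~B(u) & B(u1))

exists u. exists u1. (~B(u) & B(u1))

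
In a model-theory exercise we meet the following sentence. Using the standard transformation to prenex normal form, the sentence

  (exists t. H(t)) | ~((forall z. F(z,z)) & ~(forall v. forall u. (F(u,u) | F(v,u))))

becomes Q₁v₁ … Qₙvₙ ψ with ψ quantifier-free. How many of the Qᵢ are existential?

2

Move each ¬ inward, flipping quantifiers it crosses:
  (exists t. H(t)) | (exists z. ~F(z,z)) | (forall v. forall u. (F(u,u) | F(v,u)))
All bound variables are already distinct, so no renaming is needed.
Pull the quantifiers to the front (each side's bound variable is not free in the other side):
  exists t. exists z. forall v. forall u. (H(t) | ~F(z,z) | F(u,u) | F(v,u))
The prefix is exists t exists z forall v forall u: 2 universal, 2 existential.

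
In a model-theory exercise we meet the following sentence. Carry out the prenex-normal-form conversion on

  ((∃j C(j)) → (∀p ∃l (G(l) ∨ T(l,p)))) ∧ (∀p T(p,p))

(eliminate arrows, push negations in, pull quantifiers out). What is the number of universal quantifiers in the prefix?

3

Eliminate → and ↔ using ¬ and ∨.
  (¬(∃j C(j)) ∨ (∀p ∃l (G(l) ∨ T(l,p)))) ∧ (∀p T(p,p))
Drive negations inward (¬∀x A ≡ ∃x ¬A, ¬∃x A ≡ ∀x ¬A, De Morgan for ∧/∨):
  ((∀j ¬C(j)) ∨ (∀p ∃l (G(l) ∨ T(l,p)))) ∧ (∀p T(p,p))
Rename bound variables to avoid capture: p↦z.
  ((∀j ¬C(j)) ∨ (∀p ∃l (G(l) ∨ T(l,p)))) ∧ (∀z T(z,z))
Finally move all quantifiers to the prefix:
  ∀j ∀p ∃l ∀z ((¬C(j) ∨ G(l) ∨ T(l,p)) ∧ T(z,z))
The prefix is ∀j ∀p ∃l ∀z: 3 universal, 1 existential.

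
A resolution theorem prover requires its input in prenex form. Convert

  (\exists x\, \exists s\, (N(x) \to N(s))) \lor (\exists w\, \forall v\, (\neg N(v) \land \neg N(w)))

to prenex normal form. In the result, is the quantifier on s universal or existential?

existential

First replace A → B with ¬A ∨ B.
  (\exists x\, \exists s\, (\neg N(x) \lor N(s))) \lor (\exists w\, \forall v\, (\neg N(v) \land \neg N(w)))
Extract every quantifier outward, since the variables are now distinct and don't occur free across branches:
  \exists x\, \exists s\, \exists w\, \forall v\, (\neg N(x) \lor N(s) \lor \neg N(v) \land \neg N(w))
The quantifier \exists s sits under an even number of negations (counting the antecedent side of each →), so it remains existential.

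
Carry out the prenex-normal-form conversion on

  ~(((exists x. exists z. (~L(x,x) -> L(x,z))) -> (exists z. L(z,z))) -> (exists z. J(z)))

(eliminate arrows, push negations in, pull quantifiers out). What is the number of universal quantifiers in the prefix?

3

Eliminate → and ↔ using ¬ and ∨.
  ~(~(~(exists x. exists z. (~~L(x,x) | L(x,z))) | (exists z. L(z,z))) | (exists z. J(z)))
Move each ¬ inward, flipping quantifiers it crosses:
  ((forall x. forall z. (~L(x,x) & ~L(x,z))) | (exists z. L(z,z))) & (forall z. ~J(z))
Standardize variables apart so no two quantifiers bind the same name: z↦r, z↦w.
  ((forall x. forall z. (~L(x,x) & ~L(x,z))) | (exists r. L(r,r))) & (forall w. ~J(w))
Pull the quantifiers to the front (each side's bound variable is not free in the other side):
  forall x. forall z. exists r. forall w. ((~L(x,x) & ~L(x,z) | L(r,r)) & ~J(w))
The prefix is forall x forall z exists r forall w: 3 universal, 1 existential.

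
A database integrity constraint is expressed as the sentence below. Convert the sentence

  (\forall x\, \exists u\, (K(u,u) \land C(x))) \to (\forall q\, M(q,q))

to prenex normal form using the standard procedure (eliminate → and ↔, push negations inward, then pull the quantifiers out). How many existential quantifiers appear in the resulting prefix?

First replace A → B with ¬A ∨ B.
  \neg (\forall x\, \exists u\, (K(u,u) \land C(x))) \lor (\forall q\, M(q,q))
Push ¬ through the quantifiers and connectives to reach negation normal form:
  (\exists x\, \forall u\, (\neg K(u,u) \lor \neg C(x))) \lor (\forall q\, M(q,q))
All bound variables are already distinct, so no renaming is needed.
Pull the quantifiers to the front (each side's bound variable is not free in the other side):
  \exists x\, \forall u\, \forall q\, (\neg K(u,u) \lor \neg C(x) \lor M(q,q))
The prefix is \exists x \forall u \forall q: 2 universal, 1 existential.

1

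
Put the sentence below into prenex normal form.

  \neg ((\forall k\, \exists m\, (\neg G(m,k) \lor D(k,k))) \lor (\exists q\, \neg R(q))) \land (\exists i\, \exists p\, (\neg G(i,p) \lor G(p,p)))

\exists k\, \forall m\, \forall q\, \exists i\, \exists p\, (G(m,k) \land \neg D(k,k) \land R(q) \land (\neg G(i,p) \lor G(p,p)))

Push ¬ through the quantifiers and connectives to reach negation normal form:
  (\exists k\, \forall m\, (G(m,k) \land \neg D(k,k))) \land (\forall q\, R(q)) \land (\exists i\, \exists p\, (\neg G(i,p) \lor G(p,p)))
All bound variables are already distinct, so no renaming is needed.
Extract every quantifier outward, since the variables are now distinct and don't occur free across branches:
  \exists k\, \forall m\, \forall q\, \exists i\, \exists p\, (G(m,k) \land \neg D(k,k) \land R(q) \land (\neg G(i,p) \lor G(p,p)))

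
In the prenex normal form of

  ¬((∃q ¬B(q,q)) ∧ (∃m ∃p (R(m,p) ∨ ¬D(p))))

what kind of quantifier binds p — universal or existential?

universal

Move each ¬ inward, flipping quantifiers it crosses:
  (∀q B(q,q)) ∨ (∀m ∀p (¬R(m,p) ∧ D(p)))
All bound variables are already distinct, so no renaming is needed.
Extract every quantifier outward, since the variables are now distinct and don't occur free across branches:
  ∀q ∀m ∀p (B(q,q) ∨ ¬R(m,p) ∧ D(p))
The quantifier ∃p sits under an odd number of negations, so it flips to ∀p.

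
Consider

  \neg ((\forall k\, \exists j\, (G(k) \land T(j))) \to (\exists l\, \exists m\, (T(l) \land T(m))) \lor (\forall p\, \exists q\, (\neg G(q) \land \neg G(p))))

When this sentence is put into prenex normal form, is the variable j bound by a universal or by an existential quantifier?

Rewrite implications/biconditionals: A → B as ¬A ∨ B.
  \neg (\neg (\forall k\, \exists j\, (G(k) \land T(j))) \lor (\exists l\, \exists m\, (T(l) \land T(m))) \lor (\forall p\, \exists q\, (\neg G(q) \land \neg G(p))))
Move each ¬ inward, flipping quantifiers it crosses:
  (\forall k\, \exists j\, (G(k) \land T(j))) \land (\forall l\, \forall m\, (\neg T(l) \lor \neg T(m))) \land (\exists p\, \forall q\, (G(q) \lor G(p)))
Pull the quantifiers to the front (each side's bound variable is not free in the other side):
  \forall k\, \exists j\, \forall l\, \forall m\, \exists p\, \forall q\, (G(k) \land T(j) \land (\neg T(l) \lor \neg T(m)) \land (G(q) \lor G(p)))
The quantifier \exists j sits under an even number of negations (counting the antecedent side of each →), so it remains existential.

existential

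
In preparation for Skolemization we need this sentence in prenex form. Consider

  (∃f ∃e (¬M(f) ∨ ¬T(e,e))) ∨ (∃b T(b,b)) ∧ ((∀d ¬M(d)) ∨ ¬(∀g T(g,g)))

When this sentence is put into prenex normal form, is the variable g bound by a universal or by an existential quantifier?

Drive negations inward (¬∀x A ≡ ∃x ¬A, ¬∃x A ≡ ∀x ¬A, De Morgan for ∧/∨):
  (∃f ∃e (¬M(f) ∨ ¬T(e,e))) ∨ (∃b T(b,b)) ∧ ((∀d ¬M(d)) ∨ (∃g ¬T(g,g)))
All bound variables are already distinct, so no renaming is needed.
Pull the quantifiers to the front (each side's bound variable is not free in the other side):
  ∃f ∃e ∃b ∀d ∃g (¬M(f) ∨ ¬T(e,e) ∨ T(b,b) ∧ (¬M(d) ∨ ¬T(g,g)))
The quantifier ∀g sits under an odd number of negations, so it flips to ∃g.

existential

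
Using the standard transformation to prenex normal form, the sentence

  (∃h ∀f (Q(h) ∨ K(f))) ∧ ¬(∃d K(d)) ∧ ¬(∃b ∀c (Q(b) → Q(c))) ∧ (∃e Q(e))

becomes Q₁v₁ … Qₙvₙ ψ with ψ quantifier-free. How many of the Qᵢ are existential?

Eliminate → and ↔ using ¬ and ∨.
  (∃h ∀f (Q(h) ∨ K(f))) ∧ ¬(∃d K(d)) ∧ ¬(∃b ∀c (¬Q(b) ∨ Q(c))) ∧ (∃e Q(e))
Drive negations inward (¬∀x A ≡ ∃x ¬A, ¬∃x A ≡ ∀x ¬A, De Morgan for ∧/∨):
  (∃h ∀f (Q(h) ∨ K(f))) ∧ (∀d ¬K(d)) ∧ (∀b ∃c (Q(b) ∧ ¬Q(c))) ∧ (∃e Q(e))
Extract every quantifier outward, since the variables are now distinct and don't occur free across branches:
  ∃h ∀f ∀d ∀b ∃c ∃e ((Q(h) ∨ K(f)) ∧ ¬K(d) ∧ Q(b) ∧ ¬Q(c) ∧ Q(e))
The prefix is ∃h ∀f ∀d ∀b ∃c ∃e: 3 universal, 3 existential.

3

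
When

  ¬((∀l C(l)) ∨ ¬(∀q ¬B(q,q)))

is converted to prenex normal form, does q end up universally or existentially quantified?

Push ¬ through the quantifiers and connectives to reach negation normal form:
  (∃l ¬C(l)) ∧ (∀q ¬B(q,q))
All bound variables are already distinct, so no renaming is needed.
Finally move all quantifiers to the prefix:
  ∃l ∀q (¬C(l) ∧ ¬B(q,q))
The quantifier ∀q sits under an even number of negations, so it remains universal.

universal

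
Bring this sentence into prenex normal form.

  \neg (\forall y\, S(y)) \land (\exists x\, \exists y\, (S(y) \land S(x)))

Drive negations inward (¬∀x A ≡ ∃x ¬A, ¬∃x A ≡ ∀x ¬A, De Morgan for ∧/∨):
  (\exists y\, \neg S(y)) \land (\exists x\, \exists y\, (S(y) \land S(x)))
Give each quantifier a distinct variable: y↦t.
  (\exists y\, \neg S(y)) \land (\exists x\, \exists t\, (S(t) \land S(x)))
Pull the quantifiers to the front (each side's bound variable is not free in the other side):
  \exists y\, \exists x\, \exists t\, (\neg S(y) \land S(t) \land S(x))

\exists y\, \exists x\, \exists t\, (\neg S(y) \land S(t) \land S(x))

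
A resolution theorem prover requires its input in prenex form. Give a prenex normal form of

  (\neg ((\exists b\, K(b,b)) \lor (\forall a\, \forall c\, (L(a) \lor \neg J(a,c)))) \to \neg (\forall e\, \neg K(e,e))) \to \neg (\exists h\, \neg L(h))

\forall b\, \exists a\, \exists c\, \forall e\, \forall h\, (\neg K(b,b) \land \neg L(a) \land J(a,c) \land \neg K(e,e) \lor L(h))

First replace A → B with ¬A ∨ B.
  \neg (\neg \neg ((\exists b\, K(b,b)) \lor (\forall a\, \forall c\, (L(a) \lor \neg J(a,c)))) \lor \neg (\forall e\, \neg K(e,e))) \lor \neg (\exists h\, \neg L(h))
Move each ¬ inward, flipping quantifiers it crosses:
  (\forall b\, \neg K(b,b)) \land (\exists a\, \exists c\, (\neg L(a) \land J(a,c))) \land (\forall e\, \neg K(e,e)) \lor (\forall h\, L(h))
All bound variables are already distinct, so no renaming is needed.
Pull the quantifiers to the front (each side's bound variable is not free in the other side):
  \forall b\, \exists a\, \exists c\, \forall e\, \forall h\, (\neg K(b,b) \land \neg L(a) \land J(a,c) \land \neg K(e,e) \lor L(h))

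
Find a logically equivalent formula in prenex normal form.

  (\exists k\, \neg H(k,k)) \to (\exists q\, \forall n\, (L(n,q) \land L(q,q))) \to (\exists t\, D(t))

\forall k\, \forall q\, \exists n\, \exists t\, (H(k,k) \lor \neg L(n,q) \lor \neg L(q,q) \lor D(t))

First replace A → B with ¬A ∨ B.
  \neg (\exists k\, \neg H(k,k)) \lor \neg (\exists q\, \forall n\, (L(n,q) \land L(q,q))) \lor (\exists t\, D(t))
Push ¬ through the quantifiers and connectives to reach negation normal form:
  (\forall k\, H(k,k)) \lor (\forall q\, \exists n\, (\neg L(n,q) \lor \neg L(q,q))) \lor (\exists t\, D(t))
All bound variables are already distinct, so no renaming is needed.
Extract every quantifier outward, since the variables are now distinct and don't occur free across branches:
  \forall k\, \forall q\, \exists n\, \exists t\, (H(k,k) \lor \neg L(n,q) \lor \neg L(q,q) \lor D(t))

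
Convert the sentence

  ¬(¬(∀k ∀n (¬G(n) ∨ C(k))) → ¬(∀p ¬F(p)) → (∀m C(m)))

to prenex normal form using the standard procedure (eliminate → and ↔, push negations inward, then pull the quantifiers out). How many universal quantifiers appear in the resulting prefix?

First replace A → B with ¬A ∨ B.
  ¬(¬¬(∀k ∀n (¬G(n) ∨ C(k))) ∨ ¬¬(∀p ¬F(p)) ∨ (∀m C(m)))
Push ¬ through the quantifiers and connectives to reach negation normal form:
  (∃k ∃n (G(n) ∧ ¬C(k))) ∧ (∃p F(p)) ∧ (∃m ¬C(m))
Extract every quantifier outward, since the variables are now distinct and don't occur free across branches:
  ∃k ∃n ∃p ∃m (G(n) ∧ ¬C(k) ∧ F(p) ∧ ¬C(m))
The prefix is ∃k ∃n ∃p ∃m: 0 universal, 4 existential.

0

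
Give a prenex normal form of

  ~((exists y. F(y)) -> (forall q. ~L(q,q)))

exists y. exists q. (F(y) & L(q,q))

First replace A → B with ¬A ∨ B.
  ~(~(exists y. F(y)) | (forall q. ~L(q,q)))
Drive negations inward (¬∀x A ≡ ∃x ¬A, ¬∃x A ≡ ∀x ¬A, De Morgan for ∧/∨):
  (exists y. F(y)) & (exists q. L(q,q))
Finally move all quantifiers to the prefix:
  exists y. exists q. (F(y) & L(q,q))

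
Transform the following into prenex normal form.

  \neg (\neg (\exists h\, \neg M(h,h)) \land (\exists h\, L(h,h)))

Push ¬ through the quantifiers and connectives to reach negation normal form:
  (\exists h\, \neg M(h,h)) \lor (\forall h\, \neg L(h,h))
Rename bound variables to avoid capture: h↦y1.
  (\exists h\, \neg M(h,h)) \lor (\forall y1\, \neg L(y1,y1))
Pull the quantifiers to the front (each side's bound variable is not free in the other side):
  \exists h\, \forall y1\, (\neg M(h,h) \lor \neg L(y1,y1))

\exists h\, \forall y1\, (\neg M(h,h) \lor \neg L(y1,y1))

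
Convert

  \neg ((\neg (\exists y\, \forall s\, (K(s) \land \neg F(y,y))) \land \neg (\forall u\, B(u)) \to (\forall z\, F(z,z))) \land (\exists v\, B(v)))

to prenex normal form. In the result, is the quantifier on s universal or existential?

existential

First replace A → B with ¬A ∨ B.
  \neg ((\neg (\neg (\exists y\, \forall s\, (K(s) \land \neg F(y,y))) \land \neg (\forall u\, B(u))) \lor (\forall z\, F(z,z))) \land (\exists v\, B(v)))
Move each ¬ inward, flipping quantifiers it crosses:
  (\forall y\, \exists s\, (\neg K(s) \lor F(y,y))) \land (\exists u\, \neg B(u)) \land (\exists z\, \neg F(z,z)) \lor (\forall v\, \neg B(v))
Finally move all quantifiers to the prefix:
  \forall y\, \exists s\, \exists u\, \exists z\, \forall v\, ((\neg K(s) \lor F(y,y)) \land \neg B(u) \land \neg F(z,z) \lor \neg B(v))
The quantifier \forall s sits under an odd number of negations (counting the antecedent side of each →), so it flips to \exists s.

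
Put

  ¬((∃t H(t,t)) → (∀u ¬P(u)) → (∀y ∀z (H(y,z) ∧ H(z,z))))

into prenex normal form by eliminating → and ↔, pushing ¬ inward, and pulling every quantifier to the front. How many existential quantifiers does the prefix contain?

First replace A → B with ¬A ∨ B.
  ¬(¬(∃t H(t,t)) ∨ ¬(∀u ¬P(u)) ∨ (∀y ∀z (H(y,z) ∧ H(z,z))))
Push ¬ through the quantifiers and connectives to reach negation normal form:
  (∃t H(t,t)) ∧ (∀u ¬P(u)) ∧ (∃y ∃z (¬H(y,z) ∨ ¬H(z,z)))
All bound variables are already distinct, so no renaming is needed.
Extract every quantifier outward, since the variables are now distinct and don't occur free across branches:
  ∃t ∀u ∃y ∃z (H(t,t) ∧ ¬P(u) ∧ (¬H(y,z) ∨ ¬H(z,z)))
The prefix is ∃t ∀u ∃y ∃z: 1 universal, 3 existential.

3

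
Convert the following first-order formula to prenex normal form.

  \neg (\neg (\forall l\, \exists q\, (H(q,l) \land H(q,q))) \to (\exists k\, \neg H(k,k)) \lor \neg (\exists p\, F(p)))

\exists l\, \forall q\, \forall k\, \exists p\, ((\neg H(q,l) \lor \neg H(q,q)) \land H(k,k) \land F(p))

First replace A → B with ¬A ∨ B.
  \neg (\neg \neg (\forall l\, \exists q\, (H(q,l) \land H(q,q))) \lor (\exists k\, \neg H(k,k)) \lor \neg (\exists p\, F(p)))
Drive negations inward (¬∀x A ≡ ∃x ¬A, ¬∃x A ≡ ∀x ¬A, De Morgan for ∧/∨):
  (\exists l\, \forall q\, (\neg H(q,l) \lor \neg H(q,q))) \land (\forall k\, H(k,k)) \land (\exists p\, F(p))
Pull the quantifiers to the front (each side's bound variable is not free in the other side):
  \exists l\, \forall q\, \forall k\, \exists p\, ((\neg H(q,l) \lor \neg H(q,q)) \land H(k,k) \land F(p))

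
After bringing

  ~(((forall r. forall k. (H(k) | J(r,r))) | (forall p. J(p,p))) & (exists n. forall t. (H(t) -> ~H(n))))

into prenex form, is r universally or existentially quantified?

existential

Eliminate → and ↔ using ¬ and ∨.
  ~(((forall r. forall k. (H(k) | J(r,r))) | (forall p. J(p,p))) & (exists n. forall t. (~H(t) | ~H(n))))
Move each ¬ inward, flipping quantifiers it crosses:
  (exists r. exists k. (~H(k) & ~J(r,r))) & (exists p. ~J(p,p)) | (forall n. exists t. (H(t) & H(n)))
Finally move all quantifiers to the prefix:
  exists r. exists k. exists p. forall n. exists t. (~H(k) & ~J(r,r) & ~J(p,p) | H(t) & H(n))
The quantifier forall r sits under an odd number of negations (counting the antecedent side of each →), so it flips to exists r.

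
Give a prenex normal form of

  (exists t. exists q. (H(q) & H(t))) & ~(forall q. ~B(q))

exists t. exists q. exists z. (H(q) & H(t) & B(z))

Push ¬ through the quantifiers and connectives to reach negation normal form:
  (exists t. exists q. (H(q) & H(t))) & (exists q. B(q))
Rename bound variables to avoid capture: q↦z.
  (exists t. exists q. (H(q) & H(t))) & (exists z. B(z))
Pull the quantifiers to the front (each side's bound variable is not free in the other side):
  exists t. exists q. exists z. (H(q) & H(t) & B(z))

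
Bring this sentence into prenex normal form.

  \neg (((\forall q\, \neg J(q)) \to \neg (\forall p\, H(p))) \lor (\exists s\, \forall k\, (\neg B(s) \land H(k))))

Eliminate → and ↔ using ¬ and ∨.
  \neg (\neg (\forall q\, \neg J(q)) \lor \neg (\forall p\, H(p)) \lor (\exists s\, \forall k\, (\neg B(s) \land H(k))))
Push ¬ through the quantifiers and connectives to reach negation normal form:
  (\forall q\, \neg J(q)) \land (\forall p\, H(p)) \land (\forall s\, \exists k\, (B(s) \lor \neg H(k)))
All bound variables are already distinct, so no renaming is needed.
Pull the quantifiers to the front (each side's bound variable is not free in the other side):
  \forall q\, \forall p\, \forall s\, \exists k\, (\neg J(q) \land H(p) \land (B(s) \lor \neg H(k)))

\forall q\, \forall p\, \forall s\, \exists k\, (\neg J(q) \land H(p) \land (B(s) \lor \neg H(k)))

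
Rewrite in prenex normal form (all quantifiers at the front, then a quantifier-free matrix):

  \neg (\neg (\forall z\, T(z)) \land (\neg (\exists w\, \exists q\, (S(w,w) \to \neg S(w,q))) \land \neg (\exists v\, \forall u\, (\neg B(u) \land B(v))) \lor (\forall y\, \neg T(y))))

\forall z\, \exists w\, \exists q\, \exists v\, \forall u\, \exists y\, (T(z) \lor (\neg S(w,w) \lor \neg S(w,q) \lor \neg B(u) \land B(v)) \land T(y))

Rewrite implications/biconditionals: A → B as ¬A ∨ B.
  \neg (\neg (\forall z\, T(z)) \land (\neg (\exists w\, \exists q\, (\neg S(w,w) \lor \neg S(w,q))) \land \neg (\exists v\, \forall u\, (\neg B(u) \land B(v))) \lor (\forall y\, \neg T(y))))
Push ¬ through the quantifiers and connectives to reach negation normal form:
  (\forall z\, T(z)) \lor ((\exists w\, \exists q\, (\neg S(w,w) \lor \neg S(w,q))) \lor (\exists v\, \forall u\, (\neg B(u) \land B(v)))) \land (\exists y\, T(y))
All bound variables are already distinct, so no renaming is needed.
Finally move all quantifiers to the prefix:
  \forall z\, \exists w\, \exists q\, \exists v\, \forall u\, \exists y\, (T(z) \lor (\neg S(w,w) \lor \neg S(w,q) \lor \neg B(u) \land B(v)) \land T(y))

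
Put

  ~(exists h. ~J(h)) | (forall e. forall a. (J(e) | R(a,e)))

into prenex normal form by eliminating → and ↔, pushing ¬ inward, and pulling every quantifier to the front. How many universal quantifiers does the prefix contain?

Drive negations inward (¬∀x A ≡ ∃x ¬A, ¬∃x A ≡ ∀x ¬A, De Morgan for ∧/∨):
  (forall h. J(h)) | (forall e. forall a. (J(e) | R(a,e)))
Pull the quantifiers to the front (each side's bound variable is not free in the other side):
  forall h. forall e. forall a. (J(h) | J(e) | R(a,e))
The prefix is forall h forall e forall a: 3 universal, 0 existential.

3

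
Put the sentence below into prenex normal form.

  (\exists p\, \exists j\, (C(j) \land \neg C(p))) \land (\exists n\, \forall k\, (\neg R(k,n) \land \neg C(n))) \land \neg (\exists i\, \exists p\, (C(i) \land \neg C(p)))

Push ¬ through the quantifiers and connectives to reach negation normal form:
  (\exists p\, \exists j\, (C(j) \land \neg C(p))) \land (\exists n\, \forall k\, (\neg R(k,n) \land \neg C(n))) \land (\forall i\, \forall p\, (\neg C(i) \lor C(p)))
Rename bound variables to avoid capture: p↦z.
  (\exists p\, \exists j\, (C(j) \land \neg C(p))) \land (\exists n\, \forall k\, (\neg R(k,n) \land \neg C(n))) \land (\forall i\, \forall z\, (\neg C(i) \lor C(z)))
Pull the quantifiers to the front (each side's bound variable is not free in the other side):
  \exists p\, \exists j\, \exists n\, \forall k\, \forall i\, \forall z\, (C(j) \land \neg C(p) \land \neg R(k,n) \land \neg C(n) \land (\neg C(i) \lor C(z)))

\exists p\, \exists j\, \exists n\, \forall k\, \forall i\, \forall z\, (C(j) \land \neg C(p) \land \neg R(k,n) \land \neg C(n) \land (\neg C(i) \lor C(z)))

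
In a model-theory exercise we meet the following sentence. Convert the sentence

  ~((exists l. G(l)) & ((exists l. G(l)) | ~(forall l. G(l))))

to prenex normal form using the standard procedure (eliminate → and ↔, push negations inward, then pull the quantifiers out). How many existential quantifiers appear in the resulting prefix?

Push ¬ through the quantifiers and connectives to reach negation normal form:
  (forall l. ~G(l)) | (forall l. ~G(l)) & (forall l. G(l))
Standardize variables apart so no two quantifiers bind the same name: l↦p, l↦y1.
  (forall l. ~G(l)) | (forall p. ~G(p)) & (forall y1. G(y1))
Pull the quantifiers to the front (each side's bound variable is not free in the other side):
  forall l. forall p. forall y1. (~G(l) | ~G(p) & G(y1))
The prefix is forall l forall p forall y1: 3 universal, 0 existential.

0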